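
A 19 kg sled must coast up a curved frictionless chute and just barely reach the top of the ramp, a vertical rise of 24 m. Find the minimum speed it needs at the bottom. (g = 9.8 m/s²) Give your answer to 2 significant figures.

v = 22 m/s

At the top it is momentarily at rest, so all KE converts to PE: ½mv² = mgh
v = √(2gh) = √(2 × 9.8 × 24) = 21.69 m/s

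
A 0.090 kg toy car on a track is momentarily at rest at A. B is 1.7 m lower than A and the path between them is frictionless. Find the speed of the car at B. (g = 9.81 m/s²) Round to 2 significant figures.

By conservation of mechanical energy, mgh = ½mv²
v = √(2gh) = √(2 × 9.81 × 1.7) = √33.354 = 5.775 m/s

v = 5.8 m/s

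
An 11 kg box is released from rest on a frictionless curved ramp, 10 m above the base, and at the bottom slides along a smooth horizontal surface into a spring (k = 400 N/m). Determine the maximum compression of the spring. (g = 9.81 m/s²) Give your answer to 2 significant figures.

Gravitational PE at the top equals spring PE at max compression: mgh = ½kx²
x = √(2mgh/k) = √(2 × 11 × 9.81 × 10 / 400) = 2.323 m

x = 2.3 m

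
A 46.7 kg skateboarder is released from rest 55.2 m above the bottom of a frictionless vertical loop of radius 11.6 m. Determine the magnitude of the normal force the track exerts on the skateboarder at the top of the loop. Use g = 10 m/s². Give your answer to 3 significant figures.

Energy from release to top (height 2r): mgh = ½mv_top² + mg(2r)
v_top² = 2g(h − 2r) = 2(10)(55.2 − 23.20) = 640.00 m²/s²
At the top, both N and weight point toward the centre: N + mg = mv_top²/r
N = m(v_top²/r − g) = 46.7(640.00/11.6 − 10) = 2110 N

N = 2110 N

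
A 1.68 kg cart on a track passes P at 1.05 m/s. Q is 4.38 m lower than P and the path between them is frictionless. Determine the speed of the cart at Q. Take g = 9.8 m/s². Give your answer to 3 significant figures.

Energy conservation between the two points: ½mv₀² + mgh = ½mv²
v² = v₀² + 2gh = (1.05)² + 2(9.8)(4.38) = 86.951
v = √86.951 = 9.325 m/s

v = 9.32 m/s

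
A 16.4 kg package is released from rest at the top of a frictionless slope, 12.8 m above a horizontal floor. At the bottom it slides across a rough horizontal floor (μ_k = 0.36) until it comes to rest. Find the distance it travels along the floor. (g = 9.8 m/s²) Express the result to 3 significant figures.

Energy bookkeeping (friction removes W_f = μ_k N d):
At rest all PE has been dissipated by friction: mgh = μ_k m g d
d = h/μ_k = 12.8/0.36 = 35.56 m

d = 35.6 m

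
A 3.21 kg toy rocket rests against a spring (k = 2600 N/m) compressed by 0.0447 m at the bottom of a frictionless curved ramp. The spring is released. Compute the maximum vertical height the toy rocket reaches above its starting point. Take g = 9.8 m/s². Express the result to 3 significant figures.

All spring PE becomes gravitational PE at the highest point: ½kx² = mgh
h = kx²/(2mg) = (2600)(0.0447)²/(2 × 3.21 × 9.8) = 0.08257 m

h = 0.0826 m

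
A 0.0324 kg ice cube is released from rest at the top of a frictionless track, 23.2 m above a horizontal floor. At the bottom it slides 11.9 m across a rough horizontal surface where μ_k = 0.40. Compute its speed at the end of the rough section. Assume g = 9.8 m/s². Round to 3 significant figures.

v = 19.0 m/s

Energy bookkeeping (friction removes W_f = μ_k N d):
mgh = ½mv² + μ_k m g d
W_f = μ_k mg d = (0.40)(0.0324)(9.8)(11.9) = 1.511 J
½mv² = mgh − W_f = 7.3665 − 1.511 = 5.8551 J
v = √(2 × 5.8551/0.0324) = 19.01 m/s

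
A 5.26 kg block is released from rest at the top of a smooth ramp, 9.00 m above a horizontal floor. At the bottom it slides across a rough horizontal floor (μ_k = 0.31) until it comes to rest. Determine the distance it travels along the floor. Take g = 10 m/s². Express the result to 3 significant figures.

Energy bookkeeping (friction removes W_f = μ_k N d):
At rest all PE has been dissipated by friction: mgh = μ_k m g d
d = h/μ_k = 9.00/0.31 = 29.03 m

d = 29.0 m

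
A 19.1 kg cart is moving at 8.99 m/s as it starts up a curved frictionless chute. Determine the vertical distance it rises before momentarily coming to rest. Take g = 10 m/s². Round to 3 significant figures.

Setting KE at the bottom equal to PE gained: ½mv² = mgh
h = v²/(2g) = 8.99²/(2 × 10) = 4.041 m

h = 4.04 m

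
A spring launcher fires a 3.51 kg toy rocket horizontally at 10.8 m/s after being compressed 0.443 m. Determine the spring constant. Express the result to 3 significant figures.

k = 2090 N/m

½kx² = ½mv²
k = mv²/x² = (3.51)(10.8)²/(0.443)² = 2086 N/m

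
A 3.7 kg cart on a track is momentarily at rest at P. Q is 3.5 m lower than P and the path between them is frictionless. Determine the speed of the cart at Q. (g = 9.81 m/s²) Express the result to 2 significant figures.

v = 8.3 m/s

Equating total energy at the two states: mgh = ½mv²
v = √(2gh) = √(2 × 9.81 × 3.5) = √68.670 = 8.287 m/s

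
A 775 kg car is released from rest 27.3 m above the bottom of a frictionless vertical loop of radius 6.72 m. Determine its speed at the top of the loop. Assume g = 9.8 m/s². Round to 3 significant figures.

Energy conservation: mgh = ½mv_top² + mg(2r)
v_top² = 2g(h − 2r) = 2(9.8)(27.3 − 13.44) = 271.7
v_top = 16.48 m/s

v = 16.5 m/s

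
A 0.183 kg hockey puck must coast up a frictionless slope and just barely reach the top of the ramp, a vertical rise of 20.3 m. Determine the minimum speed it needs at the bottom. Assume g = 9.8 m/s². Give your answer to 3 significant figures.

At the top it is momentarily at rest, so all KE converts to PE: ½mv² = mgh
v = √(2gh) = √(2 × 9.8 × 20.3) = 19.95 m/s

v = 19.9 m/s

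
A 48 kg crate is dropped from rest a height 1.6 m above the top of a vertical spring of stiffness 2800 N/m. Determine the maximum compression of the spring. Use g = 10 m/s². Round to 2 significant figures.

Measuring PE from the top of the relaxed spring, at max compression the crate has dropped H + x with zero KE, so:
mg(H + x) = ½kx²
½(2800)x² − (48)(10)x − (48)(10)(1.6) = 0
1400x² − 480.0x − 768.0 = 0
x = [480.0 + √(230400 + 4.3008e+06)]/(2 × 1400) = 0.9317 m

x = 0.93 m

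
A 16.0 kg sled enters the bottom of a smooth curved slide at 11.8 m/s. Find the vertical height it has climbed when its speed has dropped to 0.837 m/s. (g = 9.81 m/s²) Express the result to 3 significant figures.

h = 7.06 m

Energy balance between the two points: ½mv₁² = ½mv₂² + mgh
h = (v₁² − v₂²)/(2g) = (11.8² − 0.837²)/(2 × 9.81) = 7.061 m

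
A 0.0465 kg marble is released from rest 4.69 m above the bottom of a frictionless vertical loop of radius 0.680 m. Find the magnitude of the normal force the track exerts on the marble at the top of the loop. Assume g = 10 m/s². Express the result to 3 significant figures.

N = 4.09 N

Energy from release to top (height 2r): mgh = ½mv_top² + mg(2r)
v_top² = 2g(h − 2r) = 2(10)(4.69 − 1.360) = 66.600 m²/s²
At the top, both N and weight point toward the centre: N + mg = mv_top²/r
N = m(v_top²/r − g) = 0.0465(66.600/0.680 − 10) = 4.089 N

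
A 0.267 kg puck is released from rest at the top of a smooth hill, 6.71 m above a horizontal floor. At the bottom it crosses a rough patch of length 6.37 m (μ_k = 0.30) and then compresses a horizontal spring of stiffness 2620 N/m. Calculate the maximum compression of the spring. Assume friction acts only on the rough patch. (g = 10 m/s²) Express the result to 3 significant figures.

x = 0.0989 m

Initial energy: E₁ = mgh = (0.267)(10)(6.71) = 17.916 J
Friction removes W_f = μ_k mg d = (0.30)(0.267)(10)(6.37) = 5.102 J
Energy reaching the spring: E = 17.916 − 5.102 = 12.813 J
At max compression ½kx² = E ⇒ x = √(2E/k) = √(2 × 12.813/2620) = 0.09890 m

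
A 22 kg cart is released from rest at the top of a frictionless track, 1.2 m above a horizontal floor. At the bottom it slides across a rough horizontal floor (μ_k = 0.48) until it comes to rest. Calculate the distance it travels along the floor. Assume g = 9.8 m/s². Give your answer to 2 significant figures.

Energy bookkeeping (friction removes W_f = μ_k N d):
At rest all PE has been dissipated by friction: mgh = μ_k m g d
d = h/μ_k = 1.2/0.48 = 2.500 m

d = 2.5 m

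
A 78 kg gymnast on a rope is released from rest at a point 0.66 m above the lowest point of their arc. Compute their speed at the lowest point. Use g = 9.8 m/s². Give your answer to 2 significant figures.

v = 3.6 m/s

Equating total energy at the two states: mgh = ½mv²
The mass cancels from both sides.
v = √(2gh) = √(2 × 9.8 × 0.66) = √12.936 = 3.597 m/s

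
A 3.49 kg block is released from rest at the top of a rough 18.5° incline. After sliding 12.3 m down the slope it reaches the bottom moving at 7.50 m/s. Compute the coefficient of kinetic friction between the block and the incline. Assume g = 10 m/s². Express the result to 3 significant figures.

Energy balance down the incline: mg L sinθ − ½mv² = μ_k (mg cosθ) L
mgL sinθ = 136.21 J; ½mv² = 98.156 J
W_f = 136.21 − 98.156 = 38.05 J
μ_k = W_f/(mg cosθ · L) = 38.05/(33.10 × 12.3) = 0.09348

μ_k = 0.0935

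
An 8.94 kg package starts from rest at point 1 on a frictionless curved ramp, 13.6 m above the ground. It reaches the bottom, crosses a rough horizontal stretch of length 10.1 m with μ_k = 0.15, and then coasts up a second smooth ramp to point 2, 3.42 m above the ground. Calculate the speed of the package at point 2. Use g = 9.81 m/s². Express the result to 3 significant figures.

Energy at 1: mgh₁ = (8.94)(9.81)(13.6) = 1192.7 J
Friction loss: W_f = μ_k mg d = 132.9 J
At 2: ½mv² + mgh₂ = mgh₁ − W_f
½mv² = 1192.7 − 132.9 − 299.94 = 759.93 J
v = √(2 × 759.93/8.94) = 13.04 m/s

v = 13.0 m/s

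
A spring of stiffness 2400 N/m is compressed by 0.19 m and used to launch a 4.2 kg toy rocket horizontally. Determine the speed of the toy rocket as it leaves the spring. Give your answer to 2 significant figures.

The toy rocket leaves the spring when the spring is at natural length, so ½kx² = ½mv²
v = x√(k/m) = 0.19 × √(2400/4.2) = 4.542 m/s

v = 4.5 m/s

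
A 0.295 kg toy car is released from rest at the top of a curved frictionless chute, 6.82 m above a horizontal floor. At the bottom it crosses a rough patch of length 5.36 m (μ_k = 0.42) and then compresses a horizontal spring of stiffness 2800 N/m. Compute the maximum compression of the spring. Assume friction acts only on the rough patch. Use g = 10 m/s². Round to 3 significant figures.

x = 0.0981 m

Initial energy: E₁ = mgh = (0.295)(10)(6.82) = 20.119 J
Friction removes W_f = μ_k mg d = (0.42)(0.295)(10)(5.36) = 6.641 J
Energy reaching the spring: E = 20.119 − 6.641 = 13.478 J
At max compression ½kx² = E ⇒ x = √(2E/k) = √(2 × 13.478/2800) = 0.09812 m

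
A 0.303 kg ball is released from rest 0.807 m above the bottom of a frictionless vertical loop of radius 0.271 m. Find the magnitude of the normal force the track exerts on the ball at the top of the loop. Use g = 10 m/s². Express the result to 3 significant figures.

Energy from release to top (height 2r): mgh = ½mv_top² + mg(2r)
v_top² = 2g(h − 2r) = 2(10)(0.807 − 0.5420) = 5.3000 m²/s²
At the top, both N and weight point toward the centre: N + mg = mv_top²/r
N = m(v_top²/r − g) = 0.303(5.3000/0.271 − 10) = 2.896 N

N = 2.90 N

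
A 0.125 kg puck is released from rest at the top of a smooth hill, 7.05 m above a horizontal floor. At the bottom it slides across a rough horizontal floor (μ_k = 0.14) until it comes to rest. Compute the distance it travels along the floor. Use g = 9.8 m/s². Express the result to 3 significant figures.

Energy bookkeeping (friction removes W_f = μ_k N d):
At rest all PE has been dissipated by friction: mgh = μ_k m g d
d = h/μ_k = 7.05/0.14 = 50.36 m

d = 50.4 m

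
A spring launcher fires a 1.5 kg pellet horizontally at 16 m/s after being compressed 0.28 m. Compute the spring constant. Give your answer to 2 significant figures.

½kx² = ½mv²
k = mv²/x² = (1.5)(16)²/(0.28)² = 4898 N/m

k = 4900 N/m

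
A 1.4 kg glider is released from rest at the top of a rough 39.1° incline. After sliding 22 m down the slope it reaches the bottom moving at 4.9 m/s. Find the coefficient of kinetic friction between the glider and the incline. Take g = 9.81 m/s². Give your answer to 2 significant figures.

μ_k = 0.74

mgh = ½mv² + μ_k (mg cosθ) L, with h = L sinθ
mgL sinθ = 190.56 J; ½mv² = 16.807 J
W_f = 190.56 − 16.807 = 173.8 J
μ_k = W_f/(mg cosθ · L) = 173.8/(10.66 × 22) = 0.7410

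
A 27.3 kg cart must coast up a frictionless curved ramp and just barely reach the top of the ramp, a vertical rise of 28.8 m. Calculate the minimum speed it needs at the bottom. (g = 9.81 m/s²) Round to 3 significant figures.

At the top it is momentarily at rest, so all KE converts to PE: ½mv² = mgh
v = √(2gh) = √(2 × 9.81 × 28.8) = 23.77 m/s

v = 23.8 m/s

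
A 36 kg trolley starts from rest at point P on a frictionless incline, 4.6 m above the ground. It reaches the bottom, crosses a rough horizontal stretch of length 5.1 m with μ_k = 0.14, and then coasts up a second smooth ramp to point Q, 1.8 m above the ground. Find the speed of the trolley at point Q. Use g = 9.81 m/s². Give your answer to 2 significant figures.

v = 6.4 m/s

Energy at P: mgh₁ = (36)(9.81)(4.6) = 1624.5 J
Friction loss: W_f = μ_k mg d = 252.2 J
At Q: ½mv² + mgh₂ = mgh₁ − W_f
½mv² = 1624.5 − 252.2 − 635.69 = 736.69 J
v = √(2 × 736.69/36) = 6.397 m/s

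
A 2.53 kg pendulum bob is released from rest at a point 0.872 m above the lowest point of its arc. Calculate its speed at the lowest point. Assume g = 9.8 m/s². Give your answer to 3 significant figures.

Energy conservation between the two points: mgh = ½mv²
The mass cancels from both sides.
v = √(2gh) = √(2 × 9.8 × 0.872) = √17.091 = 4.134 m/s

v = 4.13 m/s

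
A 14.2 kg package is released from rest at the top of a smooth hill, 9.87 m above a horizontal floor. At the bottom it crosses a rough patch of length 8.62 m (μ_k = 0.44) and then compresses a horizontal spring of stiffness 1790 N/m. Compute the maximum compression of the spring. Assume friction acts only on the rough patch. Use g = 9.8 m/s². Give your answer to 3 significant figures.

Initial energy: E₁ = mgh = (14.2)(9.8)(9.87) = 1373.5 J
Friction removes W_f = μ_k mg d = (0.44)(14.2)(9.8)(8.62) = 527.8 J
Energy reaching the spring: E = 1373.5 − 527.8 = 845.70 J
At max compression ½kx² = E ⇒ x = √(2E/k) = √(2 × 845.70/1790) = 0.9721 m

x = 0.972 m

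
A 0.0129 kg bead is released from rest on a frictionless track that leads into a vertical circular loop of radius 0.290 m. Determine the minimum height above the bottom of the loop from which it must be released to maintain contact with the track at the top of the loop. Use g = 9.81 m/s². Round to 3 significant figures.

At the top, for minimum speed gravity alone supplies the centripetal force: mg = mv_top²/r ⇒ v_top² = gr = 2.845 m²/s²
Energy conservation from release height h to the top (height 2r): mgh = ½mv_top² + mg(2r)
h = v_top²/(2g) + 2r = r/2 + 2r = 5r/2 = 0.7250 m

h = 0.725 m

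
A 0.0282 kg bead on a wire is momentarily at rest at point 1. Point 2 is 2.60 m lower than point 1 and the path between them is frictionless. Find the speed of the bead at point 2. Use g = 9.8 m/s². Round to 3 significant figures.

By conservation of mechanical energy, mgh = ½mv²
v = √(2gh) = √(2 × 9.8 × 2.60) = √50.960 = 7.139 m/s

v = 7.14 m/s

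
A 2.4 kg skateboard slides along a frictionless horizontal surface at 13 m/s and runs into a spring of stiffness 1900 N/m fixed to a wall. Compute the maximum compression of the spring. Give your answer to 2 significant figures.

x = 0.46 m

All KE is stored as spring PE at maximum compression: ½mv² = ½kx²
x = v√(m/k) = 13 × √(2.4/1900) = 0.4620 m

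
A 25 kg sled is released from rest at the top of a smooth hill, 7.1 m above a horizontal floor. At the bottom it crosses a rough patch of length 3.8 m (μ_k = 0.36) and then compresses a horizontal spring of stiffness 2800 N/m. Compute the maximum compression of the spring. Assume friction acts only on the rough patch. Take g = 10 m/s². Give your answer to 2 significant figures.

Initial energy: E₁ = mgh = (25)(10)(7.1) = 1775.0 J
Friction removes W_f = μ_k mg d = (0.36)(25)(10)(3.8) = 342.0 J
Energy reaching the spring: E = 1775.0 − 342.0 = 1433.0 J
At max compression ½kx² = E ⇒ x = √(2E/k) = √(2 × 1433.0/2800) = 1.012 m

x = 1.0 m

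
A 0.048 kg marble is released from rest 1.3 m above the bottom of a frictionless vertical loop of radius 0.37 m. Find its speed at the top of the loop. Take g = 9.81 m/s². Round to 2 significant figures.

v = 3.3 m/s

Energy conservation: mgh = ½mv_top² + mg(2r)
v_top² = 2g(h − 2r) = 2(9.81)(1.3 − 0.7400) = 10.99
v_top = 3.315 m/s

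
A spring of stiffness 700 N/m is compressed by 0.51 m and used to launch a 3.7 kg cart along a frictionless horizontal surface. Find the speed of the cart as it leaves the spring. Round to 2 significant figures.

v = 7.0 m/s

Conservation of energy: ½kx² = ½mv²
v = x√(k/m) = 0.51 × √(700/3.7) = 7.015 m/s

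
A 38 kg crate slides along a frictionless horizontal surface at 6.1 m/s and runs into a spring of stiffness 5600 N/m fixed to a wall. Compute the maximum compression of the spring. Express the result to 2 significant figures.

At max compression the crate is momentarily at rest: ½mv² = ½kx²
x = v√(m/k) = 6.1 × √(38/5600) = 0.5025 m

x = 0.50 m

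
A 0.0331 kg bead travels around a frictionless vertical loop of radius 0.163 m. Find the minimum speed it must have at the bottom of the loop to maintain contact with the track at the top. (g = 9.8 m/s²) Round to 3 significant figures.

At the top: mg = mv_top²/r ⇒ v_top² = gr = 1.597 m²/s²
Energy from bottom to top (height 2r): ½mv_bot² = ½mv_top² + mg(2r)
v_bot² = gr + 4gr = 5gr = 7.987
v_bot = √(5gr) = 2.826 m/s

v = 2.83 m/s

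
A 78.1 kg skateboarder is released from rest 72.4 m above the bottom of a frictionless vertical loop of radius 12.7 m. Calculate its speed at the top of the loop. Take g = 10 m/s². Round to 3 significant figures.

Energy conservation: mgh = ½mv_top² + mg(2r)
v_top² = 2g(h − 2r) = 2(10)(72.4 − 25.40) = 940.0
v_top = 30.66 m/s

v = 30.7 m/s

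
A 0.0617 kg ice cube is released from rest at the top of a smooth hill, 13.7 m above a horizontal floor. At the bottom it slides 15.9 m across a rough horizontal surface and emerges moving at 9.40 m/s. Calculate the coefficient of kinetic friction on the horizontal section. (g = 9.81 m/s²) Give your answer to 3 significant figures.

Energy bookkeeping (friction removes W_f = μ_k N d):
mgh = ½mv² + μ_k m g d
mgh = 8.2923 J; ½mv² = 2.7259 J
W_f = 8.2923 − 2.7259 = 5.566 J
μ_k = W_f/(mg·d) = 5.566/(0.6053 × 15.9) = 0.5784

μ_k = 0.578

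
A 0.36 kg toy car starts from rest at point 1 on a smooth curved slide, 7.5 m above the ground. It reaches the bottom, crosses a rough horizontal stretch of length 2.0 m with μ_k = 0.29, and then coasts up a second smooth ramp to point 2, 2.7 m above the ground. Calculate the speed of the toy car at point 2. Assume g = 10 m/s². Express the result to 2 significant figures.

v = 9.2 m/s

Energy at 1: mgh₁ = (0.36)(10)(7.5) = 27.000 J
Friction loss: W_f = μ_k mg d = 2.088 J
At 2: ½mv² + mgh₂ = mgh₁ − W_f
½mv² = 27.000 − 2.088 − 9.7200 = 15.192 J
v = √(2 × 15.192/0.36) = 9.187 m/s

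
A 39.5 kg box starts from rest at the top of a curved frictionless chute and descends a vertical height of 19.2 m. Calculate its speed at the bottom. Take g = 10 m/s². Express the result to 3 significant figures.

v = 19.6 m/s

By conservation of mechanical energy, mgh = ½mv²
v = √(2gh) = √(2 × 10 × 19.2) = √384.00 = 19.60 m/s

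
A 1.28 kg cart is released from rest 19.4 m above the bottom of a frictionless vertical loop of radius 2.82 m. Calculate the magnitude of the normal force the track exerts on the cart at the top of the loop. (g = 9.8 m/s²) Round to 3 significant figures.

N = 110 N

Energy from release to top (height 2r): mgh = ½mv_top² + mg(2r)
v_top² = 2g(h − 2r) = 2(9.8)(19.4 − 5.640) = 269.70 m²/s²
At the top, both N and weight point toward the centre: N + mg = mv_top²/r
N = m(v_top²/r − g) = 1.28(269.70/2.82 − 9.8) = 109.9 N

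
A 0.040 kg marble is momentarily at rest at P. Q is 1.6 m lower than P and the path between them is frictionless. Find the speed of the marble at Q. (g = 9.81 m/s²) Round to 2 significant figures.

Mechanical energy is conserved (no friction): mgh = ½mv²
The mass cancels from both sides.
v = √(2gh) = √(2 × 9.81 × 1.6) = √31.392 = 5.603 m/s

v = 5.6 m/s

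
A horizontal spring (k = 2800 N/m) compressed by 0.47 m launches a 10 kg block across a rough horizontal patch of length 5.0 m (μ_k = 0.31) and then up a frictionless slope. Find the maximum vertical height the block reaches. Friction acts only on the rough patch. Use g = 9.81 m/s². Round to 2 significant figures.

Spring energy: E₀ = ½kx² = ½(2800)(0.47)² = 309.26 J
Friction: W_f = μ_k mg d = (0.31)(10)(9.81)(5.0) = 152.1 J
Energy at base of ramp: E = 309.26 − 152.1 = 157.20 J
At max height all remaining energy is PE: mgh = E ⇒ h = E/(mg) = 157.20/(10 × 9.81) = 1.602 m

h = 1.6 m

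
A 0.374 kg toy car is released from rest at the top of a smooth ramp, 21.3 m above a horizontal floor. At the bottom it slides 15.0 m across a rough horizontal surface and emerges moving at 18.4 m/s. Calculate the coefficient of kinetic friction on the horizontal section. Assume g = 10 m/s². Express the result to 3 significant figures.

Energy at the top = energy at the end + work done against friction:
mgh = ½mv² + μ_k m g d
mgh = 79.662 J; ½mv² = 63.311 J
W_f = 79.662 − 63.311 = 16.35 J
μ_k = W_f/(mg·d) = 16.35/(3.740 × 15.0) = 0.2915

μ_k = 0.291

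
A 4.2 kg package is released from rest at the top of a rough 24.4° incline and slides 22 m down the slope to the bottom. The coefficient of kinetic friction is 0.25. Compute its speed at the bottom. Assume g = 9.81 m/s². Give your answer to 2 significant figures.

Taking the bottom as reference, mgh = ½mv² + μ_k N L with h = L sinθ, N = mg cosθ:
mgh = mgL sinθ = (4.2)(9.81)(22)sin24.4° = 374.46 J
W_f = μ_k mg cosθ · L = (0.25)(4.2)(9.81)cos24.4°·22 = 206.4 J
½mv² = 374.46 − 206.4 = 168.09 J
v = √(2 × 168.09/4.2) = 8.947 m/s

v = 8.9 m/s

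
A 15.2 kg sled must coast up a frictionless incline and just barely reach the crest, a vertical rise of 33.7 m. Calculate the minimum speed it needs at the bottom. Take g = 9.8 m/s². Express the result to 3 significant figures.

At the top it is momentarily at rest, so all KE converts to PE: ½mv² = mgh
v = √(2gh) = √(2 × 9.8 × 33.7) = 25.70 m/s

v = 25.7 m/s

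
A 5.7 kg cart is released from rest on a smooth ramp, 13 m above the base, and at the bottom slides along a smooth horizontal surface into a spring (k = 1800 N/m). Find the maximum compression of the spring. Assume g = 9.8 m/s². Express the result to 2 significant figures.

x = 0.90 m

Energy conservation (no friction) from release to max compression: mgh = ½kx²
x = √(2mgh/k) = √(2 × 5.7 × 9.8 × 13 / 1800) = 0.8983 m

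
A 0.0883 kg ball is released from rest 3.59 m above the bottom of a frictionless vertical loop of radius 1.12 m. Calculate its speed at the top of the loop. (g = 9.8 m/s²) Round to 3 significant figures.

Energy conservation: mgh = ½mv_top² + mg(2r)
v_top² = 2g(h − 2r) = 2(9.8)(3.59 − 2.240) = 26.46
v_top = 5.144 m/s

v = 5.14 m/s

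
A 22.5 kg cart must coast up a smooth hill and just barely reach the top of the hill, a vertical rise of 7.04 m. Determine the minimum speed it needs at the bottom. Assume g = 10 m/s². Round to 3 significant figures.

At the top it is momentarily at rest, so all KE converts to PE: ½mv² = mgh
v = √(2gh) = √(2 × 10 × 7.04) = 11.87 m/s

v = 11.9 m/s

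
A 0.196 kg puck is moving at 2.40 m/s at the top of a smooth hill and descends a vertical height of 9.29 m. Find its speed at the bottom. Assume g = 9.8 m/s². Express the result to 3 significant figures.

v = 13.7 m/s

Energy conservation between the two points: ½mv₀² + mgh = ½mv²
The mass cancels from both sides.
v² = v₀² + 2gh = (2.40)² + 2(9.8)(9.29) = 187.84
v = √187.84 = 13.71 m/s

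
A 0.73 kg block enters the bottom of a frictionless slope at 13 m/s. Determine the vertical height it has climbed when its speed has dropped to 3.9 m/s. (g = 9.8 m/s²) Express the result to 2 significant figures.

h = 7.8 m

Energy balance between the two points: ½mv₁² = ½mv₂² + mgh
h = (v₁² − v₂²)/(2g) = (13² − 3.9²)/(2 × 9.8) = 7.846 m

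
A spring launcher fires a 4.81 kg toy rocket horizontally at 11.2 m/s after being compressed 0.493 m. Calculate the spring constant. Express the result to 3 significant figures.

½kx² = ½mv²
k = mv²/x² = (4.81)(11.2)²/(0.493)² = 2482 N/m

k = 2480 N/m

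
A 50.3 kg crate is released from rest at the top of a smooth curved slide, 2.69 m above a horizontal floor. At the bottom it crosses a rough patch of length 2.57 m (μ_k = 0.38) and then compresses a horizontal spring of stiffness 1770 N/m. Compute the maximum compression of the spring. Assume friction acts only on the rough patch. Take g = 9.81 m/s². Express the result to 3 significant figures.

Initial energy: E₁ = mgh = (50.3)(9.81)(2.69) = 1327.4 J
Friction removes W_f = μ_k mg d = (0.38)(50.3)(9.81)(2.57) = 481.9 J
Energy reaching the spring: E = 1327.4 − 481.9 = 845.47 J
At max compression ½kx² = E ⇒ x = √(2E/k) = √(2 × 845.47/1770) = 0.9774 m

x = 0.977 m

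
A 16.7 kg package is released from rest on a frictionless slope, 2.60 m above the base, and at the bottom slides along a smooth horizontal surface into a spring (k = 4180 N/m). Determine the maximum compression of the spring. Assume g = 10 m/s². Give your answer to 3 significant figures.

At max compression the package is momentarily at rest: mgh = ½kx²
x = √(2mgh/k) = √(2 × 16.7 × 10 × 2.60 / 4180) = 0.4558 m

x = 0.456 m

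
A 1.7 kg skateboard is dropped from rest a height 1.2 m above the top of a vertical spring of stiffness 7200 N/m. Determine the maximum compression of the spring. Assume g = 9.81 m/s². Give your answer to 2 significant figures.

x = 0.077 m

Measuring PE from the top of the relaxed spring, at max compression the skateboard has dropped H + x with zero KE, so:
mg(H + x) = ½kx²
½(7200)x² − (1.7)(9.81)x − (1.7)(9.81)(1.2) = 0
3600x² − 16.68x − 20.01 = 0
x = [16.68 + √(278.1 + 288179)]/(2 × 3600) = 0.07691 m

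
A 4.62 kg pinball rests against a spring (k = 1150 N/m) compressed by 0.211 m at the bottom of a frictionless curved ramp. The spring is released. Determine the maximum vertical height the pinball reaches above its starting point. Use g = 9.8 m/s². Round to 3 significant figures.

h = 0.565 m

At maximum height the pinball is at rest, so ½kx² = mgh
h = kx²/(2mg) = (1150)(0.211)²/(2 × 4.62 × 9.8) = 0.5654 m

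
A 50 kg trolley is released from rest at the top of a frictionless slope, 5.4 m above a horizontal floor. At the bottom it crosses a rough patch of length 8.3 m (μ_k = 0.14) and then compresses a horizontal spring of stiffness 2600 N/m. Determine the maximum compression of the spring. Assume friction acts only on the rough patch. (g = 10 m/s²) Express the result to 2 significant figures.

x = 1.3 m

Initial energy: E₁ = mgh = (50)(10)(5.4) = 2700.0 J
Friction removes W_f = μ_k mg d = (0.14)(50)(10)(8.3) = 581.0 J
Energy reaching the spring: E = 2700.0 − 581.0 = 2119.0 J
At max compression ½kx² = E ⇒ x = √(2E/k) = √(2 × 2119.0/2600) = 1.277 m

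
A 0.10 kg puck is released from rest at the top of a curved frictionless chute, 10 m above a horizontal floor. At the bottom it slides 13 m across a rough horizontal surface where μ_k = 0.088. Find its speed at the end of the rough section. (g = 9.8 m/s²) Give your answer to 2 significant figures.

Applying the work–energy principle:
mgh = ½mv² + μ_k m g d
W_f = μ_k mg d = (0.088)(0.10)(9.8)(13) = 1.121 J
½mv² = mgh − W_f = 9.8000 − 1.121 = 8.6789 J
v = √(2 × 8.6789/0.10) = 13.17 m/s

v = 13 m/s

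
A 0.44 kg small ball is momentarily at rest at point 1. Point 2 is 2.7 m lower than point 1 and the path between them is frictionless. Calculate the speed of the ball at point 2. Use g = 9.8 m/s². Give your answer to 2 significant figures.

v = 7.3 m/s

By conservation of mechanical energy, mgh = ½mv²
v = √(2gh) = √(2 × 9.8 × 2.7) = √52.920 = 7.275 m/s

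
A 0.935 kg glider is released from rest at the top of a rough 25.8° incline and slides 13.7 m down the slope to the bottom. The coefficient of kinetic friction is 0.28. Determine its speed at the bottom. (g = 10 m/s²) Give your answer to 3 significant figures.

Taking the bottom as reference, mgh = ½mv² + μ_k N L with h = L sinθ, N = mg cosθ:
mgh = mgL sinθ = (0.935)(10)(13.7)sin25.8° = 55.751 J
W_f = μ_k mg cosθ · L = (0.28)(0.935)(10)cos25.8°·13.7 = 32.29 J
½mv² = 55.751 − 32.29 = 23.460 J
v = √(2 × 23.460/0.935) = 7.084 m/s

v = 7.08 m/s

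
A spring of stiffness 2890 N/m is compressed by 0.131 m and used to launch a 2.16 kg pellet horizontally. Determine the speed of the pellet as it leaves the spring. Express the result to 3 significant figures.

Spring PE converts entirely to kinetic energy: ½kx² = ½mv²
v = x√(k/m) = 0.131 × √(2890/2.16) = 4.792 m/s

v = 4.79 m/s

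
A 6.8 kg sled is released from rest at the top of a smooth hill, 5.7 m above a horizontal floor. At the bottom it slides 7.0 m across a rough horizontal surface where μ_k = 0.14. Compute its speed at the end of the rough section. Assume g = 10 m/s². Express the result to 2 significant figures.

Applying the work–energy principle:
mgh = ½mv² + μ_k m g d
W_f = μ_k mg d = (0.14)(6.8)(10)(7.0) = 66.64 J
½mv² = mgh − W_f = 387.60 − 66.64 = 320.96 J
v = √(2 × 320.96/6.8) = 9.716 m/s

v = 9.7 m/s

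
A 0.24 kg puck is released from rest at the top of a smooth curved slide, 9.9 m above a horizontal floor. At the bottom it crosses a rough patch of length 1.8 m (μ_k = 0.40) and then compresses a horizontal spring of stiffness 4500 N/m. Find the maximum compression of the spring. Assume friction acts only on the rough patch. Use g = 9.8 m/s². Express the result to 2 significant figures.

Initial energy: E₁ = mgh = (0.24)(9.8)(9.9) = 23.285 J
Friction removes W_f = μ_k mg d = (0.40)(0.24)(9.8)(1.8) = 1.693 J
Energy reaching the spring: E = 23.285 − 1.693 = 21.591 J
At max compression ½kx² = E ⇒ x = √(2E/k) = √(2 × 21.591/4500) = 0.09796 m

x = 0.098 m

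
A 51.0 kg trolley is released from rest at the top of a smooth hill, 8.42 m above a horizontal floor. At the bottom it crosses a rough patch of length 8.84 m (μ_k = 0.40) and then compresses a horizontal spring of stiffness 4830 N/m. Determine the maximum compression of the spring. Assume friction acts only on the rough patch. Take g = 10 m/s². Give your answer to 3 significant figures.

x = 1.02 m

Initial energy: E₁ = mgh = (51.0)(10)(8.42) = 4294.2 J
Friction removes W_f = μ_k mg d = (0.40)(51.0)(10)(8.84) = 1803 J
Energy reaching the spring: E = 4294.2 − 1803 = 2490.8 J
At max compression ½kx² = E ⇒ x = √(2E/k) = √(2 × 2490.8/4830) = 1.016 m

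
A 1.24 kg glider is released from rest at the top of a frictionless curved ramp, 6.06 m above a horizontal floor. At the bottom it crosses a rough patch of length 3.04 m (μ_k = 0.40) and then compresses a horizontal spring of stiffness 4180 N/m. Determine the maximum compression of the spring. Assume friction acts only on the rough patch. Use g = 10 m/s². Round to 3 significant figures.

Initial energy: E₁ = mgh = (1.24)(10)(6.06) = 75.144 J
Friction removes W_f = μ_k mg d = (0.40)(1.24)(10)(3.04) = 15.08 J
Energy reaching the spring: E = 75.144 − 15.08 = 60.066 J
At max compression ½kx² = E ⇒ x = √(2E/k) = √(2 × 60.066/4180) = 0.1695 m

x = 0.170 m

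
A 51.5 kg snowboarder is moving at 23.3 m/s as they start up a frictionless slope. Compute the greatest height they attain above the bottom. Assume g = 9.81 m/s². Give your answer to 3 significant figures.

Setting KE at the bottom equal to PE gained: ½mv² = mgh
h = v²/(2g) = 23.3²/(2 × 9.81) = 27.67 m

h = 27.7 m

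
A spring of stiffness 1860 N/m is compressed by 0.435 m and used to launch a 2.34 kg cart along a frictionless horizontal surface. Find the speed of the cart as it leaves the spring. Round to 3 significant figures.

v = 12.3 m/s

Conservation of energy: ½kx² = ½mv²
v = x√(k/m) = 0.435 × √(1860/2.34) = 12.26 m/s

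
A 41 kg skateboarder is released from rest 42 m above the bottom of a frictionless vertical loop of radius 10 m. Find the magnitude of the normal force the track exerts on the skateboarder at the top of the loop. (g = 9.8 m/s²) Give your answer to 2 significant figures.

Energy from release to top (height 2r): mgh = ½mv_top² + mg(2r)
v_top² = 2g(h − 2r) = 2(9.8)(42 − 20.00) = 431.20 m²/s²
At the top, both N and weight point toward the centre: N + mg = mv_top²/r
N = m(v_top²/r − g) = 41(431.20/10 − 9.8) = 1366 N

N = 1400 N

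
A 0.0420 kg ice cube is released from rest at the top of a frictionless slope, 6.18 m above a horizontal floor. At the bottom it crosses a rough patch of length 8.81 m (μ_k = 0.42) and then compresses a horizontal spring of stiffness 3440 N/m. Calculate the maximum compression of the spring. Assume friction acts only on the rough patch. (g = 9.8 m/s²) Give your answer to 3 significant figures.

x = 0.0244 m

Initial energy: E₁ = mgh = (0.0420)(9.8)(6.18) = 2.5437 J
Friction removes W_f = μ_k mg d = (0.42)(0.0420)(9.8)(8.81) = 1.523 J
Energy reaching the spring: E = 2.5437 − 1.523 = 1.0207 J
At max compression ½kx² = E ⇒ x = √(2E/k) = √(2 × 1.0207/3440) = 0.02436 m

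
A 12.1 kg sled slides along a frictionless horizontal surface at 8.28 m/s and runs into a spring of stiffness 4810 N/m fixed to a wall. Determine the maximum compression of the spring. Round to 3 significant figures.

At max compression the sled is momentarily at rest: ½mv² = ½kx²
x = v√(m/k) = 8.28 × √(12.1/4810) = 0.4153 m

x = 0.415 m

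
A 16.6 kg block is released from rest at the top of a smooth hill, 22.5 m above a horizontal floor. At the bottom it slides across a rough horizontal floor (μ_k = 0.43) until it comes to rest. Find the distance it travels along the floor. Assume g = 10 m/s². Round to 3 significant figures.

Applying the work–energy principle:
At rest all PE has been dissipated by friction: mgh = μ_k m g d
d = h/μ_k = 22.5/0.43 = 52.33 m

d = 52.3 m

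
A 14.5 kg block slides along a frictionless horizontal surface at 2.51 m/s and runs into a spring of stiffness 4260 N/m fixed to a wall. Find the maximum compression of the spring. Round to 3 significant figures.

x = 0.146 m

Conservation of energy between contact and max compression: ½mv² = ½kx²
x = v√(m/k) = 2.51 × √(14.5/4260) = 0.1464 m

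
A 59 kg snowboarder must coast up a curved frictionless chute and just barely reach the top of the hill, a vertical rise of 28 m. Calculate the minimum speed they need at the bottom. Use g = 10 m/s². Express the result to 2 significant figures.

At the top they are momentarily at rest, so all KE converts to PE: ½mv² = mgh
v = √(2gh) = √(2 × 10 × 28) = 23.66 m/s

v = 24 m/s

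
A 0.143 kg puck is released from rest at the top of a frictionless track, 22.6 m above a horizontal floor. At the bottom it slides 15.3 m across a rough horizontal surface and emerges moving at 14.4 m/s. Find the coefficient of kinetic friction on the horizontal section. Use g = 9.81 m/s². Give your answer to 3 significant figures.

Applying the work–energy principle:
mgh = ½mv² + μ_k m g d
mgh = 31.704 J; ½mv² = 14.826 J
W_f = 31.704 − 14.826 = 16.88 J
μ_k = W_f/(mg·d) = 16.88/(1.403 × 15.3) = 0.7864

μ_k = 0.786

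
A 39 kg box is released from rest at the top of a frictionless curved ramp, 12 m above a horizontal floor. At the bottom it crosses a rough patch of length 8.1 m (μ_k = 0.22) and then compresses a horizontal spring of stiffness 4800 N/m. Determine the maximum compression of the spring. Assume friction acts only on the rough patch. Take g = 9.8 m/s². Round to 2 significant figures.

x = 1.3 m

Initial energy: E₁ = mgh = (39)(9.8)(12) = 4586.4 J
Friction removes W_f = μ_k mg d = (0.22)(39)(9.8)(8.1) = 681.1 J
Energy reaching the spring: E = 4586.4 − 681.1 = 3905.3 J
At max compression ½kx² = E ⇒ x = √(2E/k) = √(2 × 3905.3/4800) = 1.276 m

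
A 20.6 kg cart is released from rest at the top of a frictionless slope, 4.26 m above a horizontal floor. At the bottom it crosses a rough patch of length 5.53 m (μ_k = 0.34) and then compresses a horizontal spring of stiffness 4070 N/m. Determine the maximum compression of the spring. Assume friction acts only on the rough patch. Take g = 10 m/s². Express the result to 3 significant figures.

x = 0.491 m

Initial energy: E₁ = mgh = (20.6)(10)(4.26) = 877.56 J
Friction removes W_f = μ_k mg d = (0.34)(20.6)(10)(5.53) = 387.3 J
Energy reaching the spring: E = 877.56 − 387.3 = 490.24 J
At max compression ½kx² = E ⇒ x = √(2E/k) = √(2 × 490.24/4070) = 0.4908 m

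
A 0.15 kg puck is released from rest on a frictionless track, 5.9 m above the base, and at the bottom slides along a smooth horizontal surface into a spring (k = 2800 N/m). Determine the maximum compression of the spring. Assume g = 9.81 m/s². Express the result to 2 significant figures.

x = 0.079 m

Energy conservation (no friction) from release to max compression: mgh = ½kx²
x = √(2mgh/k) = √(2 × 0.15 × 9.81 × 5.9 / 2800) = 0.07875 m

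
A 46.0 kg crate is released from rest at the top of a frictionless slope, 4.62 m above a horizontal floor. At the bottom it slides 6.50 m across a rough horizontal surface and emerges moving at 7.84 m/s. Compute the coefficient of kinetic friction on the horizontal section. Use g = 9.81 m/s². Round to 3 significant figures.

μ_k = 0.229

Energy at the top = energy at the end + work done against friction:
mgh = ½mv² + μ_k m g d
mgh = 2084.8 J; ½mv² = 1413.7 J
W_f = 2084.8 − 1413.7 = 671.1 J
μ_k = W_f/(mg·d) = 671.1/(451.3 × 6.50) = 0.2288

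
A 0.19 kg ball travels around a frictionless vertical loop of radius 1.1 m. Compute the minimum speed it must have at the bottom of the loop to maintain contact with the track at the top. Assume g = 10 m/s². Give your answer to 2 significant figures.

At the top: mg = mv_top²/r ⇒ v_top² = gr = 11.00 m²/s²
Energy from bottom to top (height 2r): ½mv_bot² = ½mv_top² + mg(2r)
v_bot² = gr + 4gr = 5gr = 55.00
v_bot = √(5gr) = 7.416 m/s

v = 7.4 m/s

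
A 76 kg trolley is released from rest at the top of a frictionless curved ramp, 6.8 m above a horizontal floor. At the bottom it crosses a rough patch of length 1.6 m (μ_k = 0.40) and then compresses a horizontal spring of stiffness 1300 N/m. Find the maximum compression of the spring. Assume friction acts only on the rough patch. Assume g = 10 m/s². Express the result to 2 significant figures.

x = 2.7 m

Initial energy: E₁ = mgh = (76)(10)(6.8) = 5168.0 J
Friction removes W_f = μ_k mg d = (0.40)(76)(10)(1.6) = 486.4 J
Energy reaching the spring: E = 5168.0 − 486.4 = 4681.6 J
At max compression ½kx² = E ⇒ x = √(2E/k) = √(2 × 4681.6/1300) = 2.684 m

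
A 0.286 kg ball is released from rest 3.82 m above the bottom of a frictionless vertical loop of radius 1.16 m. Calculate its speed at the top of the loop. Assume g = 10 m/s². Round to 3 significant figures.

v = 5.48 m/s

Energy conservation: mgh = ½mv_top² + mg(2r)
v_top² = 2g(h − 2r) = 2(10)(3.82 − 2.320) = 30.00
v_top = 5.477 m/s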